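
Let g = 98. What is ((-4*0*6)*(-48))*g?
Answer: 0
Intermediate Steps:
((-4*0*6)*(-48))*g = ((-4*0*6)*(-48))*98 = ((0*6)*(-48))*98 = (0*(-48))*98 = 0*98 = 0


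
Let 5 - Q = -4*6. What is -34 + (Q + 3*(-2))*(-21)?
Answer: -517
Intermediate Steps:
Q = 29 (Q = 5 - (-4)*6 = 5 - 1*(-24) = 5 + 24 = 29)
-34 + (Q + 3*(-2))*(-21) = -34 + (29 + 3*(-2))*(-21) = -34 + (29 - 6)*(-21) = -34 + 23*(-21) = -34 - 483 = -517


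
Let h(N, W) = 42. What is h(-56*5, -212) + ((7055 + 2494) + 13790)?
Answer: 23381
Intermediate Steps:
h(-56*5, -212) + ((7055 + 2494) + 13790) = 42 + ((7055 + 2494) + 13790) = 42 + (9549 + 13790) = 42 + 23339 = 23381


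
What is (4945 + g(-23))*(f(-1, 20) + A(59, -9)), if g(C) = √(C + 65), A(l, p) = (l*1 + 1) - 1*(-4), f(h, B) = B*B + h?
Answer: 2289535 + 463*√42 ≈ 2.2925e+6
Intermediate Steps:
f(h, B) = h + B² (f(h, B) = B² + h = h + B²)
A(l, p) = 5 + l (A(l, p) = (l + 1) + 4 = (1 + l) + 4 = 5 + l)
g(C) = √(65 + C)
(4945 + g(-23))*(f(-1, 20) + A(59, -9)) = (4945 + √(65 - 23))*((-1 + 20²) + (5 + 59)) = (4945 + √42)*((-1 + 400) + 64) = (4945 + √42)*(399 + 64) = (4945 + √42)*463 = 2289535 + 463*√42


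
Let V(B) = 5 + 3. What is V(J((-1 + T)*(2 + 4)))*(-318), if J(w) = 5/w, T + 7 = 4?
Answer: -2544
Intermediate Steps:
T = -3 (T = -7 + 4 = -3)
V(B) = 8
V(J((-1 + T)*(2 + 4)))*(-318) = 8*(-318) = -2544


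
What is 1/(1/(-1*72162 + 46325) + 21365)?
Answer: 25837/552007504 ≈ 4.6806e-5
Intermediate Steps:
1/(1/(-1*72162 + 46325) + 21365) = 1/(1/(-72162 + 46325) + 21365) = 1/(1/(-25837) + 21365) = 1/(-1/25837 + 21365) = 1/(552007504/25837) = 25837/552007504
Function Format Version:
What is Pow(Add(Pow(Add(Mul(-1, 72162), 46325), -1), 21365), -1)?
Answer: Rational(25837, 552007504) ≈ 4.6806e-5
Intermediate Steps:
Pow(Add(Pow(Add(Mul(-1, 72162), 46325), -1), 21365), -1) = Pow(Add(Pow(Add(-72162, 46325), -1), 21365), -1) = Pow(Add(Pow(-25837, -1), 21365), -1) = Pow(Add(Rational(-1, 25837), 21365), -1) = Pow(Rational(552007504, 25837), -1) = Rational(25837, 552007504)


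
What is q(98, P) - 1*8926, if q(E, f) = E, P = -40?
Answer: -8828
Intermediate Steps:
q(98, P) - 1*8926 = 98 - 1*8926 = 98 - 8926 = -8828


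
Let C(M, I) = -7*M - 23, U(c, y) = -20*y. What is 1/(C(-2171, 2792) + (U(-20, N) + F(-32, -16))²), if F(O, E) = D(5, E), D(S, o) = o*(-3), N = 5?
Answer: 1/17878 ≈ 5.5935e-5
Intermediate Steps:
D(S, o) = -3*o
F(O, E) = -3*E
C(M, I) = -23 - 7*M
1/(C(-2171, 2792) + (U(-20, N) + F(-32, -16))²) = 1/((-23 - 7*(-2171)) + (-20*5 - 3*(-16))²) = 1/((-23 + 15197) + (-100 + 48)²) = 1/(15174 + (-52)²) = 1/(15174 + 2704) = 1/17878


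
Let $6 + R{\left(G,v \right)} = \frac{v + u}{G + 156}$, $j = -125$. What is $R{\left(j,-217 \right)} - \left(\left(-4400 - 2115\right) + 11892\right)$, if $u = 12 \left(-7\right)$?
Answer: $- \frac{167174}{31} \approx -5392.7$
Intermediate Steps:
$u = -84$
$R{\left(G,v \right)} = -6 + \frac{-84 + v}{156 + G}$ ($R{\left(G,v \right)} = -6 + \frac{v - 84}{G + 156} = -6 + \frac{-84 + v}{156 + G}$)
$R{\left(j,-217 \right)} - \left(\left(-4400 - 2115\right) + 11892\right) = \frac{-1020 - 217 - -750}{156 - 125} - \left(\left(-4400 - 2115\right) + 11892\right) = \frac{-1020 - 217 + 750}{31} - \left(-6515 + 11892\right) = \frac{1}{31} \left(-487\right) - 5377 = - \frac{487}{31} - 5377 = - \frac{167174}{31}$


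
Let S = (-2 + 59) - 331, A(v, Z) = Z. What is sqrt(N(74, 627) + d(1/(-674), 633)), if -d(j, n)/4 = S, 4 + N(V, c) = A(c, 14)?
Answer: sqrt(1106) ≈ 33.257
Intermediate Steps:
N(V, c) = 10 (N(V, c) = -4 + 14 = 10)
S = -274 (S = 57 - 331 = -274)
d(j, n) = 1096 (d(j, n) = -4*(-274) = 1096)
sqrt(N(74, 627) + d(1/(-674), 633)) = sqrt(10 + 1096) = sqrt(1106)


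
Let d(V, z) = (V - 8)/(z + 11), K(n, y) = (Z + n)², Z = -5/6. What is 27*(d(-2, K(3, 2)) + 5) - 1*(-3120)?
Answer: 365871/113 ≈ 3237.8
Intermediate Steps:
Z = -⅚ (Z = -5*⅙ = -⅚ ≈ -0.83333)
K(n, y) = (-⅚ + n)²
d(V, z) = (-8 + V)/(11 + z)
27*(d(-2, K(3, 2)) + 5) - 1*(-3120) = 27*((-8 - 2)/(11 + (-5 + 6*3)²/36) + 5) - 1*(-3120) = 27*(-10/(11 + (-5 + 18)²/36) + 5) + 3120 = 27*(-10/(11 + (1/36)*13²) + 5) + 3120 = 27*(-10/(11 + (1/36)*169) + 5) + 3120 = 27*(-10/(11 + 169/36) + 5) + 3120 = 27*(-10/(565/36) + 5) + 3120 = 27*((36/565)*(-10) + 5) + 3120 = 27*(-72/113 + 5) + 3120 = 27*(493/113) + 3120 = 13311/113 + 3120 = 365871/113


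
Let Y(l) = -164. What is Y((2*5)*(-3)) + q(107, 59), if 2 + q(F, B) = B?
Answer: -107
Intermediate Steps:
q(F, B) = -2 + B
Y((2*5)*(-3)) + q(107, 59) = -164 + (-2 + 59) = -164 + 57 = -107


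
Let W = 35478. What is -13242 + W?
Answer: 22236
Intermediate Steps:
-13242 + W = -13242 + 35478 = 22236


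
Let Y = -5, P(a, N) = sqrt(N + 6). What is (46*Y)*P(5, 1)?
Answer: -230*sqrt(7) ≈ -608.52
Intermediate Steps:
P(a, N) = sqrt(6 + N)
(46*Y)*P(5, 1) = (46*(-5))*sqrt(6 + 1) = -230*sqrt(7)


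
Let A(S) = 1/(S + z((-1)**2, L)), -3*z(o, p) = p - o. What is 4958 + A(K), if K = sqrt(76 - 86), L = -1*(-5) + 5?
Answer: 94199/19 - I*sqrt(10)/19 ≈ 4957.8 - 0.16644*I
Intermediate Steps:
L = 10 (L = 5 + 5 = 10)
z(o, p) = -p/3 + o/3 (z(o, p) = -(p - o)/3 = -p/3 + o/3)
K = I*sqrt(10) (K = sqrt(-10) = I*sqrt(10) ≈ 3.1623*I)
A(S) = 1/(-3 + S) (A(S) = 1/(S + (-1/3*10 + (1/3)*(-1)**2)) = 1/(S + (-10/3 + (1/3)*1)) = 1/(S + (-10/3 + 1/3)) = 1/(S - 3) = 1/(-3 + S))
4958 + A(K) = 4958 + 1/(-3 + I*sqrt(10))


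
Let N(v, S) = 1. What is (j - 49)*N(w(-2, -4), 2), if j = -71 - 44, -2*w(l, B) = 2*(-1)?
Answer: -164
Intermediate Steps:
w(l, B) = 1 (w(l, B) = -(-1) = -½*(-2) = 1)
j = -115
(j - 49)*N(w(-2, -4), 2) = (-115 - 49)*1 = -164*1 = -164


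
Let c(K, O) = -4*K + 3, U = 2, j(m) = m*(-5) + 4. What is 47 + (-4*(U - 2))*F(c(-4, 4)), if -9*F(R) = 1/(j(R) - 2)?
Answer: 47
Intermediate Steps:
j(m) = 4 - 5*m (j(m) = -5*m + 4 = 4 - 5*m)
c(K, O) = 3 - 4*K
F(R) = -1/(9*(2 - 5*R)) (F(R) = -1/(9*((4 - 5*R) - 2)) = -1/(9*(2 - 5*R)))
47 + (-4*(U - 2))*F(c(-4, 4)) = 47 + (-4*(2 - 2))*(1/(9*(-2 + 5*(3 - 4*(-4))))) = 47 + (-4*0)*(1/(9*(-2 + 5*(3 + 16)))) = 47 + 0*(1/(9*(-2 + 5*19))) = 47 + 0*(1/(9*(-2 + 95))) = 47 + 0*((⅑)/93) = 47 + 0*((⅑)*(1/93)) = 47 + 0*(1/837) = 47 + 0 = 47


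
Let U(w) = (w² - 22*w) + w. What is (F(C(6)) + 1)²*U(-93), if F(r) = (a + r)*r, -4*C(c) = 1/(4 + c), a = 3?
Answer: 11627006661/1280000 ≈ 9083.6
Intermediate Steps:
U(w) = w² - 21*w
C(c) = -1/(4*(4 + c))
F(r) = r*(3 + r) (F(r) = (3 + r)*r = r*(3 + r))
(F(C(6)) + 1)²*U(-93) = ((-1/(16 + 4*6))*(3 - 1/(16 + 4*6)) + 1)²*(-93*(-21 - 93)) = ((-1/(16 + 24))*(3 - 1/(16 + 24)) + 1)²*(-93*(-114)) = ((-1/40)*(3 - 1/40) + 1)²*10602 = ((-1*1/40)*(3 - 1*1/40) + 1)²*10602 = (-(3 - 1/40)/40 + 1)²*10602 = (-1/40*119/40 + 1)²*10602 = (-119/1600 + 1)²*10602 = (1481/1600)²*10602 = (2193361/2560000)*10602 = 11627006661/1280000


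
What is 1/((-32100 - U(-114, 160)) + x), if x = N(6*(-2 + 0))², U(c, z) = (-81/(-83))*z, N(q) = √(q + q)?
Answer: -83/2679252 ≈ -3.0979e-5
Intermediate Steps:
N(q) = √2*√q (N(q) = √(2*q) = √2*√q)
U(c, z) = 81*z/83 (U(c, z) = (-81*(-1/83))*z = 81*z/83)
x = -24 (x = (√2*√(6*(-2 + 0)))² = (√2*√(6*(-2)))² = (√2*√(-12))² = (√2*(2*I*√3))² = (2*I*√6)² = -24)
1/((-32100 - U(-114, 160)) + x) = 1/((-32100 - 81*160/83) - 24) = 1/((-32100 - 1*12960/83) - 24) = 1/((-32100 - 12960/83) - 24) = 1/(-2677260/83 - 24) = 1/(-2679252/83) = -83/2679252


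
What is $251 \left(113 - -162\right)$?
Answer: $69025$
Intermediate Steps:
$251 \left(113 - -162\right) = 251 \left(113 + 162\right) = 251 \cdot 275 = 69025$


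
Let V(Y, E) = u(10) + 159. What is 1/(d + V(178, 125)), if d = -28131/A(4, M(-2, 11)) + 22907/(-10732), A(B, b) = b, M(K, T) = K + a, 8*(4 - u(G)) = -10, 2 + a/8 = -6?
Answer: 59026/34727523 ≈ 0.0016997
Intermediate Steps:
a = -64 (a = -16 + 8*(-6) = -16 - 48 = -64)
u(G) = 21/4 (u(G) = 4 - ⅛*(-10) = 4 + 5/4 = 21/4)
M(K, T) = -64 + K (M(K, T) = K - 64 = -64 + K)
V(Y, E) = 657/4 (V(Y, E) = 21/4 + 159 = 657/4)
d = 50065005/118052 (d = -28131/(-64 - 2) + 22907/(-10732) = -28131/(-66) + 22907*(-1/10732) = -28131*(-1/66) - 22907/10732 = 9377/22 - 22907/10732 = 50065005/118052 ≈ 424.09)
1/(d + V(178, 125)) = 1/(50065005/118052 + 657/4) = 1/(34727523/59026) = 59026/34727523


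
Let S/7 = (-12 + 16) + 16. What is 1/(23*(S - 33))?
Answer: 1/2461 ≈ 0.00040634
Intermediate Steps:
S = 140 (S = 7*((-12 + 16) + 16) = 7*(4 + 16) = 7*20 = 140)
1/(23*(S - 33)) = 1/(23*(140 - 33)) = 1/(23*107) = 1/2461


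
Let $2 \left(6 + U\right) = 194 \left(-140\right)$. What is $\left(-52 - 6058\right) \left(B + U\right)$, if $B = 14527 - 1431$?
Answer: $2993900$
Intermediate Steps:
$U = -13586$ ($U = -6 + \frac{194 \left(-140\right)}{2} = -6 + \frac{1}{2} \left(-27160\right) = -6 - 13580 = -13586$)
$B = 13096$
$\left(-52 - 6058\right) \left(B + U\right) = \left(-52 - 6058\right) \left(13096 - 13586\right) = \left(-6110\right) \left(-490\right) = 2993900$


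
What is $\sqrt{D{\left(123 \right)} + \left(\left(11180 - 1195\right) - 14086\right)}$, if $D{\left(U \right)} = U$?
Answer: $3 i \sqrt{442} \approx 63.071 i$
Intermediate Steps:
$\sqrt{D{\left(123 \right)} + \left(\left(11180 - 1195\right) - 14086\right)} = \sqrt{123 + \left(\left(11180 - 1195\right) - 14086\right)} = \sqrt{123 + \left(9985 - 14086\right)} = \sqrt{123 - 4101} = \sqrt{-3978} = 3 i \sqrt{442}$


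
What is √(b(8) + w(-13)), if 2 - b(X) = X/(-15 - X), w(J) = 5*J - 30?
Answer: I*√49013/23 ≈ 9.6256*I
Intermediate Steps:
w(J) = -30 + 5*J
b(X) = 2 - X/(-15 - X)
√(b(8) + w(-13)) = √(3*(10 + 8)/(15 + 8) + (-30 + 5*(-13))) = √(3*18/23 + (-30 - 65)) = √(3*(1/23)*18 - 95) = √(54/23 - 95) = √(-2131/23) = I*√49013/23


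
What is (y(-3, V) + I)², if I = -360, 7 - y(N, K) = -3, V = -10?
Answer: 122500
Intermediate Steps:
y(N, K) = 10 (y(N, K) = 7 - 1*(-3) = 7 + 3 = 10)
(y(-3, V) + I)² = (10 - 360)² = (-350)² = 122500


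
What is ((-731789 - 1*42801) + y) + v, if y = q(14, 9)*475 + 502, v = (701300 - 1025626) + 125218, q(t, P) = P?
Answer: -968921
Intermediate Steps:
v = -199108 (v = -324326 + 125218 = -199108)
y = 4777 (y = 9*475 + 502 = 4275 + 502 = 4777)
((-731789 - 1*42801) + y) + v = ((-731789 - 1*42801) + 4777) - 199108 = ((-731789 - 42801) + 4777) - 199108 = (-774590 + 4777) - 199108 = -769813 - 199108 = -968921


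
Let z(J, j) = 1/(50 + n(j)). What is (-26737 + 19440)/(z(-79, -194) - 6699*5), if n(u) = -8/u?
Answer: 35419638/162584633 ≈ 0.21785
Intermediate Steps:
z(J, j) = 1/(50 - 8/j)
(-26737 + 19440)/(z(-79, -194) - 6699*5) = (-26737 + 19440)/((½)*(-194)/(-4 + 25*(-194)) - 6699*5) = -7297/((½)*(-194)/(-4 - 4850) - 33495) = -7297/((½)*(-194)/(-4854) - 33495) = -7297/((½)*(-194)*(-1/4854) - 33495) = -7297/(97/4854 - 33495) = -7297/(-162584633/4854) = -7297*(-4854/162584633) = 35419638/162584633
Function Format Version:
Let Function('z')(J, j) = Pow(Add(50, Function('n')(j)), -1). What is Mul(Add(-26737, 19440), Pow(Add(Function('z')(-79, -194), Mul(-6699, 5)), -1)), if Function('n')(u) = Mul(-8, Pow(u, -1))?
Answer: Rational(35419638, 162584633) ≈ 0.21785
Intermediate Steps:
Function('z')(J, j) = Pow(Add(50, Mul(-8, Pow(j, -1))), -1)
Mul(Add(-26737, 19440), Pow(Add(Function('z')(-79, -194), Mul(-6699, 5)), -1)) = Mul(Add(-26737, 19440), Pow(Add(Mul(Rational(1, 2), -194, Pow(Add(-4, Mul(25, -194)), -1)), Mul(-6699, 5)), -1)) = Mul(-7297, Pow(Add(Mul(Rational(1, 2), -194, Pow(Add(-4, -4850), -1)), -33495), -1)) = Mul(-7297, Pow(Add(Mul(Rational(1, 2), -194, Pow(-4854, -1)), -33495), -1)) = Mul(-7297, Pow(Add(Mul(Rational(1, 2), -194, Rational(-1, 4854)), -33495), -1)) = Mul(-7297, Pow(Add(Rational(97, 4854), -33495), -1)) = Mul(-7297, Pow(Rational(-162584633, 4854), -1)) = Mul(-7297, Rational(-4854, 162584633)) = Rational(35419638, 162584633)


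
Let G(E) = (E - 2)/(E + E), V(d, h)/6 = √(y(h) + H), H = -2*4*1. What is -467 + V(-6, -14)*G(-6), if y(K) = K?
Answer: -467 + 4*I*√22 ≈ -467.0 + 18.762*I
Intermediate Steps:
H = -8 (H = -8*1 = -8)
V(d, h) = 6*√(-8 + h) (V(d, h) = 6*√(h - 8) = 6*√(-8 + h))
G(E) = (-2 + E)/(2*E) (G(E) = (-2 + E)/((2*E)) = (-2 + E)*(1/(2*E)) = (-2 + E)/(2*E))
-467 + V(-6, -14)*G(-6) = -467 + (6*√(-8 - 14))*((½)*(-2 - 6)/(-6)) = -467 + (6*√(-22))*((½)*(-⅙)*(-8)) = -467 + (6*(I*√22))*(⅔) = -467 + (6*I*√22)*(⅔) = -467 + 4*I*√22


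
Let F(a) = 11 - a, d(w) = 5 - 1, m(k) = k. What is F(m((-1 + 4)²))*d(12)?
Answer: 8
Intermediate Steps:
d(w) = 4
F(m((-1 + 4)²))*d(12) = (11 - (-1 + 4)²)*4 = (11 - 1*3²)*4 = (11 - 1*9)*4 = (11 - 9)*4 = 2*4 = 8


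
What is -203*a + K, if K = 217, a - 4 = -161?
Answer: 32088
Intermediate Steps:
a = -157 (a = 4 - 161 = -157)
-203*a + K = -203*(-157) + 217 = 31871 + 217 = 32088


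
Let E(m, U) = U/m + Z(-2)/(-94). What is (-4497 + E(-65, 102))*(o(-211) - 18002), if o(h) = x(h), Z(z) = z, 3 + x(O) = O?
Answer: 250343653824/3055 ≈ 8.1946e+7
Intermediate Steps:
x(O) = -3 + O
o(h) = -3 + h
E(m, U) = 1/47 + U/m (E(m, U) = U/m - 2/(-94) = U/m - 2*(-1/94) = U/m + 1/47 = 1/47 + U/m)
(-4497 + E(-65, 102))*(o(-211) - 18002) = (-4497 + (102 + (1/47)*(-65))/(-65))*((-3 - 211) - 18002) = (-4497 - (102 - 65/47)/65)*(-214 - 18002) = (-4497 - 1/65*4729/47)*(-18216) = (-4497 - 4729/3055)*(-18216) = -13743064/3055*(-18216) = 250343653824/3055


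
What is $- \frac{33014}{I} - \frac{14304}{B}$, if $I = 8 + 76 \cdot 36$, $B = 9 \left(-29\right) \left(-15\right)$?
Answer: $- \frac{28083331}{1790460} \approx -15.685$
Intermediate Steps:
$B = 3915$ ($B = \left(-261\right) \left(-15\right) = 3915$)
$I = 2744$ ($I = 8 + 2736 = 2744$)
$- \frac{33014}{I} - \frac{14304}{B} = - \frac{33014}{2744} - \frac{14304}{3915} = \left(-33014\right) \frac{1}{2744} - \frac{4768}{1305} = - \frac{16507}{1372} - \frac{4768}{1305} = - \frac{28083331}{1790460}$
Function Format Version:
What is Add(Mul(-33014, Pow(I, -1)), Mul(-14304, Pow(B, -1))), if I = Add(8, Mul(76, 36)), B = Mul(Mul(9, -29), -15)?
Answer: Rational(-28083331, 1790460) ≈ -15.685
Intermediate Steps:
B = 3915 (B = Mul(-261, -15) = 3915)
I = 2744 (I = Add(8, 2736) = 2744)
Add(Mul(-33014, Pow(I, -1)), Mul(-14304, Pow(B, -1))) = Add(Mul(-33014, Pow(2744, -1)), Mul(-14304, Pow(3915, -1))) = Add(Mul(-33014, Rational(1, 2744)), Mul(-14304, Rational(1, 3915))) = Add(Rational(-16507, 1372), Rational(-4768, 1305)) = Rational(-28083331, 1790460)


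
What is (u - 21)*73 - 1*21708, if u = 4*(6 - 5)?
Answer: -22949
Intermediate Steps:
u = 4 (u = 4*1 = 4)
(u - 21)*73 - 1*21708 = (4 - 21)*73 - 1*21708 = -17*73 - 21708 = -1241 - 21708 = -22949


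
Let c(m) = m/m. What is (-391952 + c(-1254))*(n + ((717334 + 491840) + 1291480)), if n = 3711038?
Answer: -2434678891092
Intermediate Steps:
c(m) = 1
(-391952 + c(-1254))*(n + ((717334 + 491840) + 1291480)) = (-391952 + 1)*(3711038 + ((717334 + 491840) + 1291480)) = -391951*(3711038 + (1209174 + 1291480)) = -391951*(3711038 + 2500654) = -391951*6211692 = -2434678891092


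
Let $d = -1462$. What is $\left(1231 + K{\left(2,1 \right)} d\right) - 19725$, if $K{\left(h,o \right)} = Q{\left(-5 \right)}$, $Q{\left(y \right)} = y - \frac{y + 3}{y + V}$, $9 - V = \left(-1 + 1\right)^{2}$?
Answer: $-11915$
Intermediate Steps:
$V = 9$ ($V = 9 - \left(-1 + 1\right)^{2} = 9 - 0^{2} = 9 - 0 = 9 + 0 = 9$)
$Q{\left(y \right)} = y - \frac{3 + y}{9 + y}$ ($Q{\left(y \right)} = y - \frac{y + 3}{y + 9} = y - \frac{3 + y}{9 + y}$)
$K{\left(h,o \right)} = - \frac{9}{2}$ ($K{\left(h,o \right)} = \frac{-3 + \left(-5\right)^{2} + 8 \left(-5\right)}{9 - 5} = \frac{-3 + 25 - 40}{4} = \frac{1}{4} \left(-18\right) = - \frac{9}{2}$)
$\left(1231 + K{\left(2,1 \right)} d\right) - 19725 = \left(1231 - -6579\right) - 19725 = \left(1231 + 6579\right) - 19725 = 7810 - 19725 = -11915$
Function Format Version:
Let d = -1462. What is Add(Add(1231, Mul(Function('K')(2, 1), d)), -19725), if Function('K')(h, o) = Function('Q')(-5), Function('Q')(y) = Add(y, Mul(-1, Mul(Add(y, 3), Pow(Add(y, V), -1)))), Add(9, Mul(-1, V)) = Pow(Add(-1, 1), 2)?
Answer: -11915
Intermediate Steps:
V = 9 (V = Add(9, Mul(-1, Pow(Add(-1, 1), 2))) = Add(9, Mul(-1, Pow(0, 2))) = Add(9, Mul(-1, 0)) = Add(9, 0) = 9)
Function('Q')(y) = Add(y, Mul(-1, Pow(Add(9, y), -1), Add(3, y))) (Function('Q')(y) = Add(y, Mul(-1, Mul(Add(y, 3), Pow(Add(y, 9), -1)))) = Add(y, Mul(-1, Mul(Add(3, y), Pow(Add(9, y), -1)))) = Add(y, Mul(-1, Mul(Pow(Add(9, y), -1), Add(3, y)))) = Add(y, Mul(-1, Pow(Add(9, y), -1), Add(3, y))))
Function('K')(h, o) = Rational(-9, 2) (Function('K')(h, o) = Mul(Pow(Add(9, -5), -1), Add(-3, Pow(-5, 2), Mul(8, -5))) = Mul(Pow(4, -1), Add(-3, 25, -40)) = Mul(Rational(1, 4), -18) = Rational(-9, 2))
Add(Add(1231, Mul(Function('K')(2, 1), d)), -19725) = Add(Add(1231, Mul(Rational(-9, 2), -1462)), -19725) = Add(Add(1231, 6579), -19725) = Add(7810, -19725) = -11915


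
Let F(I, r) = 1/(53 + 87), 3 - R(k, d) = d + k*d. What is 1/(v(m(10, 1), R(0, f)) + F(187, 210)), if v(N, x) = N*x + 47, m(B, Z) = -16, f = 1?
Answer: 140/2101 ≈ 0.066635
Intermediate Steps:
R(k, d) = 3 - d - d*k (R(k, d) = 3 - (d + k*d) = 3 - (d + d*k) = 3 + (-d - d*k) = 3 - d - d*k)
F(I, r) = 1/140
v(N, x) = 47 + N*x
1/(v(m(10, 1), R(0, f)) + F(187, 210)) = 1/((47 - 16*(3 - 1*1 - 1*1*0)) + 1/140) = 1/((47 - 16*(3 - 1 + 0)) + 1/140) = 1/((47 - 16*2) + 1/140) = 1/((47 - 32) + 1/140) = 1/(15 + 1/140) = 1/(2101/140) = 140/2101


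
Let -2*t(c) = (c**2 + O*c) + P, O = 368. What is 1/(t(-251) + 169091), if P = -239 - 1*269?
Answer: 2/368057 ≈ 5.4339e-6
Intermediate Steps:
P = -508 (P = -239 - 269 = -508)
t(c) = 254 - 184*c - c**2/2 (t(c) = -((c**2 + 368*c) - 508)/2 = -(-508 + c**2 + 368*c)/2 = 254 - 184*c - c**2/2)
1/(t(-251) + 169091) = 1/((254 - 184*(-251) - 1/2*(-251)**2) + 169091) = 1/((254 + 46184 - 1/2*63001) + 169091) = 1/((254 + 46184 - 63001/2) + 169091) = 1/(29875/2 + 169091) = 1/(368057/2) = 2/368057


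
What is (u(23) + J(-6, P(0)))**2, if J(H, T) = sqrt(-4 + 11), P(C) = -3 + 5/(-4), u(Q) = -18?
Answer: (18 - sqrt(7))**2 ≈ 235.75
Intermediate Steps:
P(C) = -17/4 (P(C) = -3 + 5*(-1/4) = -3 - 5/4 = -17/4)
J(H, T) = sqrt(7)
(u(23) + J(-6, P(0)))**2 = (-18 + sqrt(7))**2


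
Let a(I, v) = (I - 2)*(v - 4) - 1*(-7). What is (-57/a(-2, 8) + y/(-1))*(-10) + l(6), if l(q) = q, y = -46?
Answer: -1552/3 ≈ -517.33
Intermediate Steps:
a(I, v) = 7 + (-4 + v)*(-2 + I) (a(I, v) = (-2 + I)*(-4 + v) + 7 = (-4 + v)*(-2 + I) + 7 = 7 + (-4 + v)*(-2 + I))
(-57/a(-2, 8) + y/(-1))*(-10) + l(6) = (-57/(15 - 4*(-2) - 2*8 - 2*8) - 46/(-1))*(-10) + 6 = (-57/(15 + 8 - 16 - 16) - 46*(-1))*(-10) + 6 = (-57/(-9) + 46)*(-10) + 6 = (-57*(-⅑) + 46)*(-10) + 6 = (19/3 + 46)*(-10) + 6 = (157/3)*(-10) + 6 = -1570/3 + 6 = -1552/3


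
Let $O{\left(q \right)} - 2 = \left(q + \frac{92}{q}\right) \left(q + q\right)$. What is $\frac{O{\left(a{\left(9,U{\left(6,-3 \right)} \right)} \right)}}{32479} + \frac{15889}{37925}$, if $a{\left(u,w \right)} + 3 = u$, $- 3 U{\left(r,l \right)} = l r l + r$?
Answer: $\frac{525843481}{1231766075} \approx 0.4269$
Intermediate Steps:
$U{\left(r,l \right)} = - \frac{r}{3} - \frac{r l^{2}}{3}$ ($U{\left(r,l \right)} = - \frac{l r l + r}{3} = - \frac{r l^{2} + r}{3} = - \frac{r + r l^{2}}{3} = - \frac{r}{3} - \frac{r l^{2}}{3}$)
$a{\left(u,w \right)} = -3 + u$
$O{\left(q \right)} = 2 + 2 q \left(q + \frac{92}{q}\right)$ ($O{\left(q \right)} = 2 + \left(q + \frac{92}{q}\right) \left(q + q\right) = 2 + \left(q + \frac{92}{q}\right) 2 q = 2 + 2 q \left(q + \frac{92}{q}\right)$)
$\frac{O{\left(a{\left(9,U{\left(6,-3 \right)} \right)} \right)}}{32479} + \frac{15889}{37925} = \frac{186 + 2 \left(-3 + 9\right)^{2}}{32479} + \frac{15889}{37925} = \left(186 + 2 \cdot 6^{2}\right) \frac{1}{32479} + 15889 \cdot \frac{1}{37925} = \left(186 + 2 \cdot 36\right) \frac{1}{32479} + \frac{15889}{37925} = \left(186 + 72\right) \frac{1}{32479} + \frac{15889}{37925} = 258 \cdot \frac{1}{32479} + \frac{15889}{37925} = \frac{258}{32479} + \frac{15889}{37925} = \frac{525843481}{1231766075}$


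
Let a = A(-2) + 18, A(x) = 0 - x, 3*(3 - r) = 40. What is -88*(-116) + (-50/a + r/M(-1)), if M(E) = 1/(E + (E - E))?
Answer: 61295/6 ≈ 10216.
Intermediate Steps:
r = -31/3 (r = 3 - 1/3*40 = 3 - 40/3 = -31/3 ≈ -10.333)
A(x) = -x
M(E) = 1/E (M(E) = 1/(E + 0) = 1/E)
a = 20 (a = -1*(-2) + 18 = 2 + 18 = 20)
-88*(-116) + (-50/a + r/M(-1)) = -88*(-116) + (-50/20 - 31/(3*(1/(-1)))) = 10208 + (-50*1/20 - 31/3/(-1)) = 10208 + (-5/2 - 31/3*(-1)) = 10208 + (-5/2 + 31/3) = 10208 + 47/6 = 61295/6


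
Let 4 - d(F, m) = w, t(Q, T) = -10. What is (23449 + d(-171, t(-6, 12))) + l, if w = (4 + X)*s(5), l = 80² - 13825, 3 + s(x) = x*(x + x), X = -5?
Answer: 16075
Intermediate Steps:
s(x) = -3 + 2*x² (s(x) = -3 + x*(x + x) = -3 + x*(2*x) = -3 + 2*x²)
l = -7425 (l = 6400 - 13825 = -7425)
w = -47 (w = (4 - 5)*(-3 + 2*5²) = -(-3 + 2*25) = -(-3 + 50) = -1*47 = -47)
d(F, m) = 51 (d(F, m) = 4 - 1*(-47) = 4 + 47 = 51)
(23449 + d(-171, t(-6, 12))) + l = (23449 + 51) - 7425 = 23500 - 7425 = 16075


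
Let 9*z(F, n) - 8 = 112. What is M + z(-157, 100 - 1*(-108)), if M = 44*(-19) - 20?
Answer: -2528/3 ≈ -842.67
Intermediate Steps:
z(F, n) = 40/3 (z(F, n) = 8/9 + (1/9)*112 = 8/9 + 112/9 = 40/3)
M = -856 (M = -836 - 20 = -856)
M + z(-157, 100 - 1*(-108)) = -856 + 40/3 = -2528/3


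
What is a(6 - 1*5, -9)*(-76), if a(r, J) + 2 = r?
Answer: 76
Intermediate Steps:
a(r, J) = -2 + r
a(6 - 1*5, -9)*(-76) = (-2 + (6 - 1*5))*(-76) = (-2 + (6 - 5))*(-76) = (-2 + 1)*(-76) = -1*(-76) = 76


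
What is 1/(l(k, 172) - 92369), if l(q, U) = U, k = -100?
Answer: -1/92197 ≈ -1.0846e-5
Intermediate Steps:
1/(l(k, 172) - 92369) = 1/(172 - 92369) = 1/(-92197) = -1/92197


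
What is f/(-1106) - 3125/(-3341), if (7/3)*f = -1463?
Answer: 5551057/3695146 ≈ 1.5023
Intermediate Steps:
f = -627 (f = (3/7)*(-1463) = -627)
f/(-1106) - 3125/(-3341) = -627/(-1106) - 3125/(-3341) = -627*(-1/1106) - 3125*(-1/3341) = 627/1106 + 3125/3341 = 5551057/3695146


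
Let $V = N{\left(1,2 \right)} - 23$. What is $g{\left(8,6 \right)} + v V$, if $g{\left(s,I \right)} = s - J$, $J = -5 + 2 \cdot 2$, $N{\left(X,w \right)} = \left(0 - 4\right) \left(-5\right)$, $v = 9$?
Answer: $-18$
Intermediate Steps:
$N{\left(X,w \right)} = 20$ ($N{\left(X,w \right)} = \left(-4\right) \left(-5\right) = 20$)
$J = -1$ ($J = -5 + 4 = -1$)
$V = -3$ ($V = 20 - 23 = -3$)
$g{\left(s,I \right)} = 1 + s$ ($g{\left(s,I \right)} = s - -1 = s + 1 = 1 + s$)
$g{\left(8,6 \right)} + v V = \left(1 + 8\right) + 9 \left(-3\right) = 9 - 27 = -18$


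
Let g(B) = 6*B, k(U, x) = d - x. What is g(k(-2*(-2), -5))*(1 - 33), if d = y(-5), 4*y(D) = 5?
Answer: -1200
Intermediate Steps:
y(D) = 5/4 (y(D) = (¼)*5 = 5/4)
d = 5/4 ≈ 1.2500
k(U, x) = 5/4 - x
g(k(-2*(-2), -5))*(1 - 33) = (6*(5/4 - 1*(-5)))*(1 - 33) = (6*(5/4 + 5))*(-32) = (6*(25/4))*(-32) = (75/2)*(-32) = -1200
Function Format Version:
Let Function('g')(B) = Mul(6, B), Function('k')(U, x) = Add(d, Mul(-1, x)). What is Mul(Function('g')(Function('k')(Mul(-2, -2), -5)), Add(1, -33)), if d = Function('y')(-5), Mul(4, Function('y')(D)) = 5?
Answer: -1200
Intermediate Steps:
Function('y')(D) = Rational(5, 4) (Function('y')(D) = Mul(Rational(1, 4), 5) = Rational(5, 4))
d = Rational(5, 4) ≈ 1.2500
Function('k')(U, x) = Add(Rational(5, 4), Mul(-1, x))
Mul(Function('g')(Function('k')(Mul(-2, -2), -5)), Add(1, -33)) = Mul(Mul(6, Add(Rational(5, 4), Mul(-1, -5))), Add(1, -33)) = Mul(Mul(6, Add(Rational(5, 4), 5)), -32) = Mul(Mul(6, Rational(25, 4)), -32) = Mul(Rational(75, 2), -32) = -1200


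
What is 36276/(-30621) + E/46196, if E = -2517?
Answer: -584293051/471522572 ≈ -1.2392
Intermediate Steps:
36276/(-30621) + E/46196 = 36276/(-30621) - 2517/46196 = 36276*(-1/30621) - 2517*1/46196 = -12092/10207 - 2517/46196 = -584293051/471522572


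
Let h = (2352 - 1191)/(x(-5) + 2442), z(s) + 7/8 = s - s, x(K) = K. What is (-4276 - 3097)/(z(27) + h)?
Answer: 143744008/7771 ≈ 18498.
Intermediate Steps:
z(s) = -7/8 (z(s) = -7/8 + (s - s) = -7/8 + 0 = -7/8)
h = 1161/2437 (h = (2352 - 1191)/(-5 + 2442) = 1161/2437 ≈ 0.47641)
(-4276 - 3097)/(z(27) + h) = (-4276 - 3097)/(-7/8 + 1161/2437) = -7373/(-7771/19496) = -7373*(-19496/7771) = 143744008/7771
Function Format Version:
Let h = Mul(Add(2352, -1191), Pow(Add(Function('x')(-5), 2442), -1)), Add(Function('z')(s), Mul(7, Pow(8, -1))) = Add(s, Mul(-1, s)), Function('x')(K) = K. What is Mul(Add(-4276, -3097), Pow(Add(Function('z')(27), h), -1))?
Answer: Rational(143744008, 7771) ≈ 18498.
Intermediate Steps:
Function('z')(s) = Rational(-7, 8) (Function('z')(s) = Add(Rational(-7, 8), Add(s, Mul(-1, s))) = Add(Rational(-7, 8), 0) = Rational(-7, 8))
h = Rational(1161, 2437) (h = Mul(Add(2352, -1191), Pow(Add(-5, 2442), -1)) = Mul(1161, Pow(2437, -1)) = Mul(1161, Rational(1, 2437)) = Rational(1161, 2437) ≈ 0.47641)
Mul(Add(-4276, -3097), Pow(Add(Function('z')(27), h), -1)) = Mul(Add(-4276, -3097), Pow(Add(Rational(-7, 8), Rational(1161, 2437)), -1)) = Mul(-7373, Pow(Rational(-7771, 19496), -1)) = Mul(-7373, Rational(-19496, 7771)) = Rational(143744008, 7771)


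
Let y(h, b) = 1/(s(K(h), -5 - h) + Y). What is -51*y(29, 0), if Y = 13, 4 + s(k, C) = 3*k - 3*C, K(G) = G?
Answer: -17/66 ≈ -0.25758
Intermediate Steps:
s(k, C) = -4 - 3*C + 3*k (s(k, C) = -4 + (3*k - 3*C) = -4 + (-3*C + 3*k) = -4 - 3*C + 3*k)
y(h, b) = 1/(24 + 6*h) (y(h, b) = 1/((-4 - 3*(-5 - h) + 3*h) + 13) = 1/((-4 + (15 + 3*h) + 3*h) + 13) = 1/((11 + 6*h) + 13) = 1/(24 + 6*h))
-51*y(29, 0) = -17/(2*(4 + 29)) = -17/(2*33) = -51*1/198 = -17/66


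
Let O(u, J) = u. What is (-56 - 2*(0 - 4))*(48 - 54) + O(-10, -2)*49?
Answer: -202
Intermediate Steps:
(-56 - 2*(0 - 4))*(48 - 54) + O(-10, -2)*49 = (-56 - 2*(0 - 4))*(48 - 54) - 10*49 = (-56 - 2*(-4))*(-6) - 490 = (-56 + 8)*(-6) - 490 = -48*(-6) - 490 = 288 - 490 = -202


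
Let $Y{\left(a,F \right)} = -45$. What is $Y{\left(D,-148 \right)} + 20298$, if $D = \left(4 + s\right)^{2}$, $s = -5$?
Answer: $20253$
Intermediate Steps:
$D = 1$ ($D = \left(4 - 5\right)^{2} = \left(-1\right)^{2} = 1$)
$Y{\left(D,-148 \right)} + 20298 = -45 + 20298 = 20253$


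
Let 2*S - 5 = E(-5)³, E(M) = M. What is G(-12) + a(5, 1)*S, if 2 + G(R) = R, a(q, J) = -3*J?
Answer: 166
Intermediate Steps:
S = -60 (S = 5/2 + (½)*(-5)³ = 5/2 + (½)*(-125) = 5/2 - 125/2 = -60)
G(R) = -2 + R
G(-12) + a(5, 1)*S = (-2 - 12) - 3*1*(-60) = -14 - 3*(-60) = -14 + 180 = 166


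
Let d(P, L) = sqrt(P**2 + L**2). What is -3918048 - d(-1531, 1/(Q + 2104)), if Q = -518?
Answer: -3918048 - sqrt(5895990123557)/1586 ≈ -3.9196e+6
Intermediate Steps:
d(P, L) = sqrt(L**2 + P**2)
-3918048 - d(-1531, 1/(Q + 2104)) = -3918048 - sqrt((1/(-518 + 2104))**2 + (-1531)**2) = -3918048 - sqrt((1/1586)**2 + 2343961) = -3918048 - sqrt(1/2515396 + 2343961) = -3918048 - sqrt(5895990123557/2515396) = -3918048 - sqrt(5895990123557)/1586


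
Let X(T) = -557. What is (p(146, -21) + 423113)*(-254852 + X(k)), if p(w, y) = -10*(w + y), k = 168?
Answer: -107747606967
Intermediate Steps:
p(w, y) = -10*w - 10*y
(p(146, -21) + 423113)*(-254852 + X(k)) = ((-10*146 - 10*(-21)) + 423113)*(-254852 - 557) = ((-1460 + 210) + 423113)*(-255409) = (-1250 + 423113)*(-255409) = 421863*(-255409) = -107747606967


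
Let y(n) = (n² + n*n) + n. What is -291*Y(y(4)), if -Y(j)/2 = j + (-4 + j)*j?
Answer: 691416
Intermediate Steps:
y(n) = n + 2*n² (y(n) = (n² + n²) + n = 2*n² + n = n + 2*n²)
Y(j) = -2*j - 2*j*(-4 + j) (Y(j) = -2*(j + (-4 + j)*j) = -2*(j + j*(-4 + j)) = -2*j - 2*j*(-4 + j))
-291*Y(y(4)) = -582*4*(1 + 2*4)*(3 - 4*(1 + 2*4)) = -582*4*(1 + 8)*(3 - 4*(1 + 8)) = -582*4*9*(3 - 4*9) = -582*36*(3 - 1*36) = -582*36*(3 - 36) = -582*36*(-33) = -291*(-2376) = 691416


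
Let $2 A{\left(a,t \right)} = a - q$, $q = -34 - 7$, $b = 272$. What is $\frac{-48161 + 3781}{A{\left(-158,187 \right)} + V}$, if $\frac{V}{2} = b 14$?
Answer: $- \frac{17752}{3023} \approx -5.8723$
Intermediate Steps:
$V = 7616$ ($V = 2 \cdot 272 \cdot 14 = 2 \cdot 3808 = 7616$)
$q = -41$
$A{\left(a,t \right)} = \frac{41}{2} + \frac{a}{2}$ ($A{\left(a,t \right)} = \frac{a - -41}{2} = \frac{a + 41}{2} = \frac{41 + a}{2} = \frac{41}{2} + \frac{a}{2}$)
$\frac{-48161 + 3781}{A{\left(-158,187 \right)} + V} = \frac{-48161 + 3781}{\left(\frac{41}{2} + \frac{1}{2} \left(-158\right)\right) + 7616} = - \frac{44380}{\left(\frac{41}{2} - 79\right) + 7616} = - \frac{44380}{- \frac{117}{2} + 7616} = - \frac{44380}{\frac{15115}{2}} = \left(-44380\right) \frac{2}{15115} = - \frac{17752}{3023}$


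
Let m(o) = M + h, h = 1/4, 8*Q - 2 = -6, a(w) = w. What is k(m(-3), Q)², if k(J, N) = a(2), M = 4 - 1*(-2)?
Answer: 4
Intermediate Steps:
Q = -½ (Q = ¼ + (⅛)*(-6) = ¼ - ¾ = -½ ≈ -0.50000)
h = ¼ ≈ 0.25000
M = 6 (M = 4 + 2 = 6)
m(o) = 25/4 (m(o) = 6 + ¼ = 25/4)
k(J, N) = 2
k(m(-3), Q)² = 2² = 4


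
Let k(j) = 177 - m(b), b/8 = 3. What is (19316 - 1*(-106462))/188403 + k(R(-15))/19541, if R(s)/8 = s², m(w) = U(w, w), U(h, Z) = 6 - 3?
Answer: 830203340/1227194341 ≈ 0.67651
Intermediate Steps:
b = 24 (b = 8*3 = 24)
U(h, Z) = 3
m(w) = 3
R(s) = 8*s²
k(j) = 174 (k(j) = 177 - 1*3 = 177 - 3 = 174)
(19316 - 1*(-106462))/188403 + k(R(-15))/19541 = (19316 - 1*(-106462))/188403 + 174/19541 = (19316 + 106462)*(1/188403) + 174*(1/19541) = 125778*(1/188403) + 174/19541 = 41926/62801 + 174/19541 = 830203340/1227194341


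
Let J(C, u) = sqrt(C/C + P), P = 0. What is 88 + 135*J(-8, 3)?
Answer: 223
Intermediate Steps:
J(C, u) = 1 (J(C, u) = sqrt(C/C + 0) = sqrt(1 + 0) = sqrt(1) = 1)
88 + 135*J(-8, 3) = 88 + 135*1 = 88 + 135 = 223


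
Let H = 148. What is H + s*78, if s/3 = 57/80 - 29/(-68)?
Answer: 281873/680 ≈ 414.52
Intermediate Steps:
s = 4647/1360 (s = 3*(57/80 - 29/(-68)) = 3*(57*(1/80) - 29*(-1/68)) = 3*(57/80 + 29/68) = 3*(1549/1360) = 4647/1360 ≈ 3.4169)
H + s*78 = 148 + (4647/1360)*78 = 148 + 181233/680 = 281873/680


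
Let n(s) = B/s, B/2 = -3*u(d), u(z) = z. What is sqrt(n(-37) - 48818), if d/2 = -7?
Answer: 5*I*sqrt(2673398)/37 ≈ 220.95*I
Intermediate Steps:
d = -14 (d = 2*(-7) = -14)
B = 84 (B = 2*(-3*(-14)) = 2*42 = 84)
n(s) = 84/s
sqrt(n(-37) - 48818) = sqrt(84/(-37) - 48818) = sqrt(84*(-1/37) - 48818) = sqrt(-84/37 - 48818) = sqrt(-1806350/37) = 5*I*sqrt(2673398)/37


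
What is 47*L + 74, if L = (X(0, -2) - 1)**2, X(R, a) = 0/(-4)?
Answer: 121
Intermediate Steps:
X(R, a) = 0 (X(R, a) = 0*(-1/4) = 0)
L = 1 (L = (0 - 1)**2 = (-1)**2 = 1)
47*L + 74 = 47*1 + 74 = 47 + 74 = 121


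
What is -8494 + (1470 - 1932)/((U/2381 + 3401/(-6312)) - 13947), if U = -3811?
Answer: -1780673777752054/209639830597 ≈ -8494.0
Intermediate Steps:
-8494 + (1470 - 1932)/((U/2381 + 3401/(-6312)) - 13947) = -8494 + (1470 - 1932)/((-3811/2381 + 3401/(-6312)) - 13947) = -8494 - 462/((-3811*1/2381 + 3401*(-1/6312)) - 13947) = -8494 - 462/((-3811/2381 - 3401/6312) - 13947) = -8494 - 462/(-32152813/15028872 - 13947) = -8494 - 462/(-209639830597/15028872) = -8494 - 462*(-15028872/209639830597) = -8494 + 6943338864/209639830597 = -1780673777752054/209639830597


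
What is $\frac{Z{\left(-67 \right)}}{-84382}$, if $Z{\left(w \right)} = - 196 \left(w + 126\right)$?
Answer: $\frac{5782}{42191} \approx 0.13704$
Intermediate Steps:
$Z{\left(w \right)} = -24696 - 196 w$ ($Z{\left(w \right)} = - 196 \left(126 + w\right) = -24696 - 196 w$)
$\frac{Z{\left(-67 \right)}}{-84382} = \frac{-24696 - -13132}{-84382} = \left(-24696 + 13132\right) \left(- \frac{1}{84382}\right) = \left(-11564\right) \left(- \frac{1}{84382}\right) = \frac{5782}{42191}$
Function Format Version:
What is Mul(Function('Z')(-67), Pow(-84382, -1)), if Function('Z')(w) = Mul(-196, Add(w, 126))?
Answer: Rational(5782, 42191) ≈ 0.13704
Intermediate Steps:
Function('Z')(w) = Add(-24696, Mul(-196, w)) (Function('Z')(w) = Mul(-196, Add(126, w)) = Add(-24696, Mul(-196, w)))
Mul(Function('Z')(-67), Pow(-84382, -1)) = Mul(Add(-24696, Mul(-196, -67)), Pow(-84382, -1)) = Mul(Add(-24696, 13132), Rational(-1, 84382)) = Mul(-11564, Rational(-1, 84382)) = Rational(5782, 42191)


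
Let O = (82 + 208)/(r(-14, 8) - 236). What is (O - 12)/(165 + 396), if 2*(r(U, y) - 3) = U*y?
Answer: -3758/162129 ≈ -0.023179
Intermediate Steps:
r(U, y) = 3 + U*y/2 (r(U, y) = 3 + (U*y)/2 = 3 + U*y/2)
O = -290/289 (O = (82 + 208)/((3 + (½)*(-14)*8) - 236) = 290/((3 - 56) - 236) = 290/(-53 - 236) = 290/(-289) = 290*(-1/289) = -290/289 ≈ -1.0035)
(O - 12)/(165 + 396) = (-290/289 - 12)/(165 + 396) = -3758/289/561 = -3758/289*1/561 = -3758/162129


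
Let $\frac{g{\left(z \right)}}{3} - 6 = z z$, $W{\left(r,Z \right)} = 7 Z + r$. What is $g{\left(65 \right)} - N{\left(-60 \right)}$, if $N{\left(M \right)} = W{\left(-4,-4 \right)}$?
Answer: $12725$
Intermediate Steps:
$W{\left(r,Z \right)} = r + 7 Z$
$N{\left(M \right)} = -32$ ($N{\left(M \right)} = -4 + 7 \left(-4\right) = -4 - 28 = -32$)
$g{\left(z \right)} = 18 + 3 z^{2}$ ($g{\left(z \right)} = 18 + 3 z z = 18 + 3 z^{2}$)
$g{\left(65 \right)} - N{\left(-60 \right)} = \left(18 + 3 \cdot 65^{2}\right) - -32 = \left(18 + 3 \cdot 4225\right) + 32 = \left(18 + 12675\right) + 32 = 12693 + 32 = 12725$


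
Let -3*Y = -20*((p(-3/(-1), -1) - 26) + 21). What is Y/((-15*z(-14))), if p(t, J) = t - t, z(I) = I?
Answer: -10/63 ≈ -0.15873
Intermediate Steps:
p(t, J) = 0
Y = -100/3 (Y = -(-20)*((0 - 26) + 21)/3 = -(-20)*(-26 + 21)/3 = -(-20)*(-5)/3 = -⅓*100 = -100/3 ≈ -33.333)
Y/((-15*z(-14))) = -100/(3*((-15*(-14)))) = -100/3/210 = -100/3*1/210 = -10/63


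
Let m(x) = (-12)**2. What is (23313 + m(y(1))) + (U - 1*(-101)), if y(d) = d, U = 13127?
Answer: 36685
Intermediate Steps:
m(x) = 144
(23313 + m(y(1))) + (U - 1*(-101)) = (23313 + 144) + (13127 - 1*(-101)) = 23457 + (13127 + 101) = 23457 + 13228 = 36685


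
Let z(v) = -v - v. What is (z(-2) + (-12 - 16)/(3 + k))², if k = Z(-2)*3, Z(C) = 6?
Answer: 64/9 ≈ 7.1111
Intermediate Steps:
z(v) = -2*v
k = 18 (k = 6*3 = 18)
(z(-2) + (-12 - 16)/(3 + k))² = (-2*(-2) + (-12 - 16)/(3 + 18))² = (4 - 28/21)² = (4 - 28*1/21)² = (4 - 4/3)² = (8/3)² = 64/9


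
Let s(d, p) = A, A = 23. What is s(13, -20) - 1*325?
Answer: -302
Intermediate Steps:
s(d, p) = 23
s(13, -20) - 1*325 = 23 - 1*325 = 23 - 325 = -302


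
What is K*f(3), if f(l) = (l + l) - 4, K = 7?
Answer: 14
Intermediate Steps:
f(l) = -4 + 2*l (f(l) = 2*l - 4 = -4 + 2*l)
K*f(3) = 7*(-4 + 2*3) = 7*(-4 + 6) = 7*2 = 14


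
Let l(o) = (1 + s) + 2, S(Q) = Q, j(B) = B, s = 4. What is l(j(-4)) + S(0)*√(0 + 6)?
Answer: 7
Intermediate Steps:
l(o) = 7 (l(o) = (1 + 4) + 2 = 5 + 2 = 7)
l(j(-4)) + S(0)*√(0 + 6) = 7 + 0*√(0 + 6) = 7 + 0*√6 = 7 + 0 = 7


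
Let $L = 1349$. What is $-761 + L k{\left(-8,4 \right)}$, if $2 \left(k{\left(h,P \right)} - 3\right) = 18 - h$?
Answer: $20823$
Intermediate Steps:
$k{\left(h,P \right)} = 12 - \frac{h}{2}$ ($k{\left(h,P \right)} = 3 + \frac{18 - h}{2} = 3 - \left(-9 + \frac{h}{2}\right) = 12 - \frac{h}{2}$)
$-761 + L k{\left(-8,4 \right)} = -761 + 1349 \left(12 - -4\right) = -761 + 1349 \left(12 + 4\right) = -761 + 1349 \cdot 16 = -761 + 21584 = 20823$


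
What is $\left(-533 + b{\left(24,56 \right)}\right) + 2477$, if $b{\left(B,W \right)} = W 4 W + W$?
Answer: $14544$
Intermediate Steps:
$b{\left(B,W \right)} = W + 4 W^{2}$ ($b{\left(B,W \right)} = 4 W^{2} + W = W + 4 W^{2}$)
$\left(-533 + b{\left(24,56 \right)}\right) + 2477 = \left(-533 + 56 \left(1 + 4 \cdot 56\right)\right) + 2477 = \left(-533 + 56 \left(1 + 224\right)\right) + 2477 = \left(-533 + 56 \cdot 225\right) + 2477 = \left(-533 + 12600\right) + 2477 = 12067 + 2477 = 14544$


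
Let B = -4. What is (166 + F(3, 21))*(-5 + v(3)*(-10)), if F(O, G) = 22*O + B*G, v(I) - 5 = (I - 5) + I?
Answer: -9620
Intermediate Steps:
v(I) = 2*I (v(I) = 5 + ((I - 5) + I) = 5 + ((-5 + I) + I) = 5 + (-5 + 2*I) = 2*I)
F(O, G) = -4*G + 22*O (F(O, G) = 22*O - 4*G = -4*G + 22*O)
(166 + F(3, 21))*(-5 + v(3)*(-10)) = (166 + (-4*21 + 22*3))*(-5 + (2*3)*(-10)) = (166 + (-84 + 66))*(-5 + 6*(-10)) = (166 - 18)*(-5 - 60) = 148*(-65) = -9620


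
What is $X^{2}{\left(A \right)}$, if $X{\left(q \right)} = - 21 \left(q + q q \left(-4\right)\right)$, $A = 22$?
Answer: $1615557636$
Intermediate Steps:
$X{\left(q \right)} = - 21 q + 84 q^{2}$ ($X{\left(q \right)} = - 21 \left(q + q^{2} \left(-4\right)\right) = - 21 \left(q - 4 q^{2}\right) = - 21 q + 84 q^{2}$)
$X^{2}{\left(A \right)} = \left(21 \cdot 22 \left(-1 + 4 \cdot 22\right)\right)^{2} = \left(21 \cdot 22 \left(-1 + 88\right)\right)^{2} = \left(21 \cdot 22 \cdot 87\right)^{2} = 40194^{2} = 1615557636$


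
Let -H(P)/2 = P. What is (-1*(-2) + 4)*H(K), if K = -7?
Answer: 84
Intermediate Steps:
H(P) = -2*P
(-1*(-2) + 4)*H(K) = (-1*(-2) + 4)*(-2*(-7)) = (2 + 4)*14 = 6*14 = 84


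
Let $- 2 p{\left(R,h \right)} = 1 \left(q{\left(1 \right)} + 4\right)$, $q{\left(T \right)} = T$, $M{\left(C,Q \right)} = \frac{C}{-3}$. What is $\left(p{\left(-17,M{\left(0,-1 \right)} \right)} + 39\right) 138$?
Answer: $5037$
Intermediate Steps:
$M{\left(C,Q \right)} = - \frac{C}{3}$ ($M{\left(C,Q \right)} = C \left(- \frac{1}{3}\right) = - \frac{C}{3}$)
$p{\left(R,h \right)} = - \frac{5}{2}$ ($p{\left(R,h \right)} = - \frac{1 \left(1 + 4\right)}{2} = - \frac{1 \cdot 5}{2} = \left(- \frac{1}{2}\right) 5 = - \frac{5}{2}$)
$\left(p{\left(-17,M{\left(0,-1 \right)} \right)} + 39\right) 138 = \left(- \frac{5}{2} + 39\right) 138 = \frac{73}{2} \cdot 138 = 5037$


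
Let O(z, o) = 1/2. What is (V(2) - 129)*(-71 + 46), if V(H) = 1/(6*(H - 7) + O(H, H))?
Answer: 190325/59 ≈ 3225.8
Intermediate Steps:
O(z, o) = ½
V(H) = 1/(-83/2 + 6*H) (V(H) = 1/(6*(H - 7) + ½) = 1/(6*(-7 + H) + ½) = 1/((-42 + 6*H) + ½) = 1/(-83/2 + 6*H))
(V(2) - 129)*(-71 + 46) = (2/(-83 + 12*2) - 129)*(-71 + 46) = (2/(-83 + 24) - 129)*(-25) = (2/(-59) - 129)*(-25) = (2*(-1/59) - 129)*(-25) = (-2/59 - 129)*(-25) = -7613/59*(-25) = 190325/59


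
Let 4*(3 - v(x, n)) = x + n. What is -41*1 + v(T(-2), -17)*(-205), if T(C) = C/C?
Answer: -1476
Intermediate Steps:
T(C) = 1
v(x, n) = 3 - n/4 - x/4 (v(x, n) = 3 - (x + n)/4 = 3 - (n + x)/4 = 3 + (-n/4 - x/4) = 3 - n/4 - x/4)
-41*1 + v(T(-2), -17)*(-205) = -41*1 + (3 - ¼*(-17) - ¼*1)*(-205) = -41 + (3 + 17/4 - ¼)*(-205) = -41 + 7*(-205) = -41 - 1435 = -1476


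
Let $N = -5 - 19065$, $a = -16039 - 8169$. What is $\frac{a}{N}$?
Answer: $\frac{12104}{9535} \approx 1.2694$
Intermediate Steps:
$a = -24208$ ($a = -16039 - 8169 = -24208$)
$N = -19070$ ($N = -5 - 19065 = -19070$)
$\frac{a}{N} = - \frac{24208}{-19070} = \left(-24208\right) \left(- \frac{1}{19070}\right) = \frac{12104}{9535}$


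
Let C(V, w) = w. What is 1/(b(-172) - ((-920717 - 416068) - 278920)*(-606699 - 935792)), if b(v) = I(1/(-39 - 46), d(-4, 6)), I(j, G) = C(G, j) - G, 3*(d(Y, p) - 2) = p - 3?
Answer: -85/211837885798431 ≈ -4.0125e-13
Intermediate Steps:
d(Y, p) = 1 + p/3 (d(Y, p) = 2 + (p - 3)/3 = 2 + (-3 + p)/3 = 2 + (-1 + p/3) = 1 + p/3)
I(j, G) = j - G
b(v) = -256/85 (b(v) = 1/(-39 - 46) - (1 + (⅓)*6) = 1/(-85) - (1 + 2) = -1/85 - 1*3 = -1/85 - 3 = -256/85)
1/(b(-172) - ((-920717 - 416068) - 278920)*(-606699 - 935792)) = 1/(-256/85 - ((-920717 - 416068) - 278920)*(-606699 - 935792)) = 1/(-256/85 - (-1336785 - 278920)*(-1542491)) = 1/(-256/85 - (-1615705)*(-1542491)) = 1/(-256/85 - 1*2492210421155) = 1/(-256/85 - 2492210421155) = 1/(-211837885798431/85) = -85/211837885798431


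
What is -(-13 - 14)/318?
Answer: 9/106 ≈ 0.084906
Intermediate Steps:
-(-13 - 14)/318 = -1*(-27)*(1/318) = 27*(1/318) = 9/106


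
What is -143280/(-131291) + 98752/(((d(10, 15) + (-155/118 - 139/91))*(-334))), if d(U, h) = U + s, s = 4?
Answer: -66743277137008/2627234660525 ≈ -25.404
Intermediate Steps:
d(U, h) = 4 + U (d(U, h) = U + 4 = 4 + U)
-143280/(-131291) + 98752/(((d(10, 15) + (-155/118 - 139/91))*(-334))) = -143280/(-131291) + 98752/((((4 + 10) + (-155/118 - 139/91))*(-334))) = -143280*(-1/131291) + 98752/(((14 + (-155*1/118 - 139*1/91))*(-334))) = 143280/131291 + 98752/(((14 + (-155/118 - 139/91))*(-334))) = 143280/131291 + 98752/(((14 - 30507/10738)*(-334))) = 143280/131291 + 98752/(((119825/10738)*(-334))) = 143280/131291 + 98752/(-20010775/5369) = 143280/131291 + 98752*(-5369/20010775) = 143280/131291 - 530199488/20010775 = -66743277137008/2627234660525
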